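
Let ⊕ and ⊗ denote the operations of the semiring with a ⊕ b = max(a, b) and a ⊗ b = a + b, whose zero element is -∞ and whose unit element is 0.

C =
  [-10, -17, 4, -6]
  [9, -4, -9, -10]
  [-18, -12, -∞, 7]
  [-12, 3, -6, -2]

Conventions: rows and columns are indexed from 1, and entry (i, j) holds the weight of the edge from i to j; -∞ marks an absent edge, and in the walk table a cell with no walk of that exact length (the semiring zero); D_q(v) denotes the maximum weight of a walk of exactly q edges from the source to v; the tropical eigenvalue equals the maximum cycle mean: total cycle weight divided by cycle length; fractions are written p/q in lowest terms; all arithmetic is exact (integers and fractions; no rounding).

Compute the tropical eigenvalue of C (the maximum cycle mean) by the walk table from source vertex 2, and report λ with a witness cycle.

q=0: [-∞, 0, -∞, -∞]
q=1: [9, -4, -9, -10]
q=2: [5, -7, 13, 3]
q=3: [2, 6, 9, 20]
q=4: [15, 23, 14, 18]
Optimal cycle mean attained by: cycle 1->3->4->2->1, total 4 + 7 + 3 + 9, length 4.
Answer: λ = 23/4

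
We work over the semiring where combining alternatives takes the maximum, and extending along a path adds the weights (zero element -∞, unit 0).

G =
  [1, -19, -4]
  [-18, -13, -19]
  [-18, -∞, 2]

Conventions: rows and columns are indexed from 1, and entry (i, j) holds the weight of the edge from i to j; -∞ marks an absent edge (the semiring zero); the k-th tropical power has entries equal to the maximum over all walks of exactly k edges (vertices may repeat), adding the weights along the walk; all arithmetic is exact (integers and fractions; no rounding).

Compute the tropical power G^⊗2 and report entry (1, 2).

G^⊗2:
  [2, -18, -2]
  [-17, -26, -17]
  [-16, -37, 4]
Key observation: the optimum is the walk 1->1->2, with weight 1 + (-19) = -18.
Optimal value attained by: walk 1->1->2.
Answer: (G^⊗2)[1][2] = -18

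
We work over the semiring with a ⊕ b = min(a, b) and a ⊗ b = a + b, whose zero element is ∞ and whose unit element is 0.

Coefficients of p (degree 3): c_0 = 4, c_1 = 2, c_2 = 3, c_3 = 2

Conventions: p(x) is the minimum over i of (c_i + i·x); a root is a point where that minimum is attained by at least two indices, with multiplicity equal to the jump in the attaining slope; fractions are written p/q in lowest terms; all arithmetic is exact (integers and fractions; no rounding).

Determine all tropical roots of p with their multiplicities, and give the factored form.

hull edge (i=0, c=4) to (i=1, c=2): slope -2, span 1
hull edge (i=1, c=2) to (i=3, c=2): slope 0, span 2
Factored form: p(x) = 2 ⊗ (x ⊕ 0) ⊗ (x ⊕ 0) ⊗ (x ⊕ 2)
Answer: roots = 0 (mult 2), 2 (mult 1)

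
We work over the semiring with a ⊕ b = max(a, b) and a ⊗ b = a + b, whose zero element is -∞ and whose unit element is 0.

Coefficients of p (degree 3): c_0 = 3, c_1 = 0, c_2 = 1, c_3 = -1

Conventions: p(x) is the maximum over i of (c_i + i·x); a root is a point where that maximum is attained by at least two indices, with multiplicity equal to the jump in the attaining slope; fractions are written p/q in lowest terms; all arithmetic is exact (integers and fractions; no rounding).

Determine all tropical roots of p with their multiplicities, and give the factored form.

hull edge (i=0, c=3) to (i=2, c=1): slope -1, span 2
hull edge (i=2, c=1) to (i=3, c=-1): slope -2, span 1
Factored form: p(x) = -1 ⊗ (x ⊕ 1) ⊗ (x ⊕ 1) ⊗ (x ⊕ 2)
Answer: roots = 1 (mult 2), 2 (mult 1)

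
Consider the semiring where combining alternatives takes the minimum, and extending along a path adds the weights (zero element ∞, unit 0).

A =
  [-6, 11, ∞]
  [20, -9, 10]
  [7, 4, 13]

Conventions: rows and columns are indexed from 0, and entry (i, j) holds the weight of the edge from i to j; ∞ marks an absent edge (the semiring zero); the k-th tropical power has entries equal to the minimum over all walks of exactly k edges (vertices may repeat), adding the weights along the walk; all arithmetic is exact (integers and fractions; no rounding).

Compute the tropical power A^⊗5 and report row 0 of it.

A^⊗2:
  [-12, 2, 21]
  [11, -18, 1]
  [1, -5, 14]
A^⊗3:
  [-18, -7, 12]
  [2, -27, -8]
  [-5, -14, 5]
A^⊗4:
  [-24, -16, 3]
  [-7, -36, -17]
  [-11, -23, -4]
A^⊗5:
  [-30, -25, -6]
  [-16, -45, -26]
  [-17, -32, -13]
Answer: row 0 of A^⊗5 = [-30, -25, -6]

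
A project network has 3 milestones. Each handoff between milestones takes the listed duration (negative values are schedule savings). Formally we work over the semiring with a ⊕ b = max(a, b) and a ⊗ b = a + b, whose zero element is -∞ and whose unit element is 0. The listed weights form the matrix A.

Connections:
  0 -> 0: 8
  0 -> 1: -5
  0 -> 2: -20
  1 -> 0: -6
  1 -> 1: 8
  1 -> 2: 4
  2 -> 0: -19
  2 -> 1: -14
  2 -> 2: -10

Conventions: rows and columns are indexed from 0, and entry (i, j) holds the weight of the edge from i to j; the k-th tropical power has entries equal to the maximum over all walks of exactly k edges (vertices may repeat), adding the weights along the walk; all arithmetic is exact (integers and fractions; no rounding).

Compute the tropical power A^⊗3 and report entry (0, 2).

A^⊗2:
  [16, 3, -1]
  [2, 16, 12]
  [-11, -6, -10]
A^⊗3:
  [24, 11, 7]
  [10, 24, 20]
  [-3, 2, -2]
Key observation: the optimum is the walk 0->0->1->2, with weight 8 + (-5) + 4 = 7.
Optimal value attained by: walk 0->0->1->2.
Answer: (A^⊗3)[0][2] = 7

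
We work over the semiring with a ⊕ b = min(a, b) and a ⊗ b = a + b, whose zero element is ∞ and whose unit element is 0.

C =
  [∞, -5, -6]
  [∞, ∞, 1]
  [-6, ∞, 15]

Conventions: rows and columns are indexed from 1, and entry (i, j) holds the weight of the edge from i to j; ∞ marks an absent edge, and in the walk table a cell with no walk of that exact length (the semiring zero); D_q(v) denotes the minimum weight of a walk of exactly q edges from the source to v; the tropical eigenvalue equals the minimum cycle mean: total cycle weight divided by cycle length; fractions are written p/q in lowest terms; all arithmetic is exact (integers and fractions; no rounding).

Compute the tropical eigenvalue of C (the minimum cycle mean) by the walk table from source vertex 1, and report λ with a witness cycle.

q=0: [0, ∞, ∞]
q=1: [∞, -5, -6]
q=2: [-12, ∞, -4]
q=3: [-10, -17, -18]
Optimal cycle mean attained by: cycle 1->3->1, total (-6) + (-6), length 2.
Answer: λ = -6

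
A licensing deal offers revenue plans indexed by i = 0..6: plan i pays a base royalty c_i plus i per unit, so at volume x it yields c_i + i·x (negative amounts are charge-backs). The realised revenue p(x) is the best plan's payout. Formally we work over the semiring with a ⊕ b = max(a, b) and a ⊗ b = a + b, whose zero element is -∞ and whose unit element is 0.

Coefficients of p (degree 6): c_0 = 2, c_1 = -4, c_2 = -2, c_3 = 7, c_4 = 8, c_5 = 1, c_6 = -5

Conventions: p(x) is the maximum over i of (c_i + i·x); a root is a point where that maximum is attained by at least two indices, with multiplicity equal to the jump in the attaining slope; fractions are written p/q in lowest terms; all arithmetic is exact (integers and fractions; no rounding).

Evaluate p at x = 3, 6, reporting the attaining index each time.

p(3) = max(2+0·3=2, -4+1·3=-1, -2+2·3=4, 7+3·3=16, 8+4·3=20, 1+5·3=16, -5+6·3=13) = 20 (attained by i=4)
p(6) = max(2+0·6=2, -4+1·6=2, -2+2·6=10, 7+3·6=25, 8+4·6=32, 1+5·6=31, -5+6·6=31) = 32 (attained by i=4)
Answer: p(3) = 20; p(6) = 32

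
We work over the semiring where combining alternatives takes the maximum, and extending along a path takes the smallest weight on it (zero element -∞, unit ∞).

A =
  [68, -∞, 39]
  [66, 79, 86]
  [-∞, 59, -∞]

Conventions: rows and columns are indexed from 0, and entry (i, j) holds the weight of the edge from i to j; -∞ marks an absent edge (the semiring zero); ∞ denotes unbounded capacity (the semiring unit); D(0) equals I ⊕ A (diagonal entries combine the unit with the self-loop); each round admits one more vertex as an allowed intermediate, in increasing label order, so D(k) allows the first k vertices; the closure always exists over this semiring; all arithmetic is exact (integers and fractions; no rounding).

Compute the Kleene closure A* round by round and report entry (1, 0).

D(0):
  [∞, -∞, 39]
  [66, ∞, 86]
  [-∞, 59, ∞]
D(1):
  [∞, -∞, 39]
  [66, ∞, 86]
  [-∞, 59, ∞]
D(2):
  [∞, -∞, 39]
  [66, ∞, 86]
  [59, 59, ∞]
D(3):
  [∞, 39, 39]
  [66, ∞, 86]
  [59, 59, ∞]
Answer: A*[1][0] = 66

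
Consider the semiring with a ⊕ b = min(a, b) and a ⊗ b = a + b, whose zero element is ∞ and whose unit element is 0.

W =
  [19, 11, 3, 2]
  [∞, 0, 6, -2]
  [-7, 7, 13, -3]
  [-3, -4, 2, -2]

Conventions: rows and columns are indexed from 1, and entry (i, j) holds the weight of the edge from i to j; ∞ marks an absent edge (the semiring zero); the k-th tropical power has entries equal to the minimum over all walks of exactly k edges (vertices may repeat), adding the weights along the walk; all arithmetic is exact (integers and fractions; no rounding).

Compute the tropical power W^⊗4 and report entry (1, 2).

W^⊗2:
  [-4, -2, 4, 0]
  [-5, -6, 0, -4]
  [-6, -7, -4, -5]
  [-5, -6, 0, -6]
W^⊗3:
  [-3, -4, -1, -4]
  [-7, -8, -2, -8]
  [-11, -9, -3, -9]
  [-9, -10, -4, -8]
W^⊗4:
  [-8, -8, -2, -6]
  [-11, -12, -6, -10]
  [-12, -13, -8, -11]
  [-11, -12, -6, -12]
Key observation: the optimum is the walk 1->4->2->4->2, with weight 2 + (-4) + (-2) + (-4) = -8.
Optimal value attained by: walk 1->4->2->4->2.
Answer: (W^⊗4)[1][2] = -8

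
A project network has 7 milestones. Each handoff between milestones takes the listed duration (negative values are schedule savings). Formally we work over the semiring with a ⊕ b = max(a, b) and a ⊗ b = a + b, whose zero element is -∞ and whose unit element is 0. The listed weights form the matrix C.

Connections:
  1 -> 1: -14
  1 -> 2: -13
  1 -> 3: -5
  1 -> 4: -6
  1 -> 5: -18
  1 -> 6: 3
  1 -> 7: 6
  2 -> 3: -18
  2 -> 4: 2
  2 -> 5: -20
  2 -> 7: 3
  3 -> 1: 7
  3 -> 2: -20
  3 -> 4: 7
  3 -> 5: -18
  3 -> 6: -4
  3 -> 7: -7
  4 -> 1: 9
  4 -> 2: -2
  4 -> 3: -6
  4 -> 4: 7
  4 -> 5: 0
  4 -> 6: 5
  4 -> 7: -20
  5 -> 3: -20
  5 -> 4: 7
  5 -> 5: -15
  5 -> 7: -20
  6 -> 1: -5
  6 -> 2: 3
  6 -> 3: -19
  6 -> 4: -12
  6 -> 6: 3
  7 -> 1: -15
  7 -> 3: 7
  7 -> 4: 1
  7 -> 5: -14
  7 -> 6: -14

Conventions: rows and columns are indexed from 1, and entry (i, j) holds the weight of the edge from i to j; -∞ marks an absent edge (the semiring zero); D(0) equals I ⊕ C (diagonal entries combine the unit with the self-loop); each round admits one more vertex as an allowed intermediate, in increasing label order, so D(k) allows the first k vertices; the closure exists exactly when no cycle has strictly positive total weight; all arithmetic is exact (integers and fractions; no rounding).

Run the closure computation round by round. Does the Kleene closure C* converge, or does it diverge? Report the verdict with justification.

Detection: at round 0, diagonal entry (4, 4) turns strictly positive.
Key observation: the cycle 4->4 has total weight 7, which is strictly positive.
Answer: DIVERGES — positive cycle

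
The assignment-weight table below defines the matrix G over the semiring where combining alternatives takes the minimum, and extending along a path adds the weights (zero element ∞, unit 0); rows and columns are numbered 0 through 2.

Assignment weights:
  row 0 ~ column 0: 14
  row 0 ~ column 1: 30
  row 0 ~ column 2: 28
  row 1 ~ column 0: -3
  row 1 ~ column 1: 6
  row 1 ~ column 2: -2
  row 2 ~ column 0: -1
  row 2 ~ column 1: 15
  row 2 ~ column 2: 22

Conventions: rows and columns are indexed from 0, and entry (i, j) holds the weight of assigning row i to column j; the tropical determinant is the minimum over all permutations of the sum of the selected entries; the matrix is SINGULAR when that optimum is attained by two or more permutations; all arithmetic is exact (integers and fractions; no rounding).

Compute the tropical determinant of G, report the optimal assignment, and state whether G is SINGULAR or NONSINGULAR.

σ = (0, 1, 2): 14 + 6 + 22 = 42
σ = (0, 2, 1): 14 + (-2) + 15 = 27
σ = (1, 0, 2): 30 + (-3) + 22 = 49
σ = (1, 2, 0): 30 + (-2) + (-1) = 27
σ = (2, 0, 1): 28 + (-3) + 15 = 40
σ = (2, 1, 0): 28 + 6 + (-1) = 33
Optimal value attained by: σ = (0, 2, 1).
Answer: det⊕(G) = 27; verdict: SINGULAR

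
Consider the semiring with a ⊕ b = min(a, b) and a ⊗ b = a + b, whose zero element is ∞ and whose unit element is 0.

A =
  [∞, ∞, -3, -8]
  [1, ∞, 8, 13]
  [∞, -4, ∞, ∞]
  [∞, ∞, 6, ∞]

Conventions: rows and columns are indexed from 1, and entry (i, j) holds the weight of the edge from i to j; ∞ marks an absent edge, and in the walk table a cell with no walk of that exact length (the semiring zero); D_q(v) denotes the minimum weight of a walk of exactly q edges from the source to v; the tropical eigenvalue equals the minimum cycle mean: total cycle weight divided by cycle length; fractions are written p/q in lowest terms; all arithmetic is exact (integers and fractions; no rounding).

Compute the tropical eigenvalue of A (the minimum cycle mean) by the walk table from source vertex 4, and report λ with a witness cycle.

q=0: [∞, ∞, ∞, 0]
q=1: [∞, ∞, 6, ∞]
q=2: [∞, 2, ∞, ∞]
q=3: [3, ∞, 10, 15]
q=4: [∞, 6, 0, -5]
Optimal cycle mean attained by: cycle 1->3->2->1, total (-3) + (-4) + 1, length 3.
Answer: λ = -2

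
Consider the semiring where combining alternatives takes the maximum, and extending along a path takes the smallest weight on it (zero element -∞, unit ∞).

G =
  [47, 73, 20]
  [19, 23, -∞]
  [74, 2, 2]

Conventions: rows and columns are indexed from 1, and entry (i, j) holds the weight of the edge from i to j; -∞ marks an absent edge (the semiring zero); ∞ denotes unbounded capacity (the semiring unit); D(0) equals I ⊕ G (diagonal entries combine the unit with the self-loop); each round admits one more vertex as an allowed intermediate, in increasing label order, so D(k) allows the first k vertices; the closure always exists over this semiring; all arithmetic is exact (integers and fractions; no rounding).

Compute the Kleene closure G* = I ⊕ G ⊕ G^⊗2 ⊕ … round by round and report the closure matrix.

D(0):
  [∞, 73, 20]
  [19, ∞, -∞]
  [74, 2, ∞]
D(1):
  [∞, 73, 20]
  [19, ∞, 19]
  [74, 73, ∞]
D(2):
  [∞, 73, 20]
  [19, ∞, 19]
  [74, 73, ∞]
D(3):
  [∞, 73, 20]
  [19, ∞, 19]
  [74, 73, ∞]
Answer: G* = [[∞, 73, 20], [19, ∞, 19], [74, 73, ∞]]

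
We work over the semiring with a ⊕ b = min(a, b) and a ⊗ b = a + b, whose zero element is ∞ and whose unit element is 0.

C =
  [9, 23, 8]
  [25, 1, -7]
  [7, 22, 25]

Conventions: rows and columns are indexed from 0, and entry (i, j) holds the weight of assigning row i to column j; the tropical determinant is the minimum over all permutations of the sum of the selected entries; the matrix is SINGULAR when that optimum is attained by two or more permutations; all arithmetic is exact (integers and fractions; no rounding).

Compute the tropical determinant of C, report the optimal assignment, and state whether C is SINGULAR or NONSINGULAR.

σ = (0, 1, 2): 9 + 1 + 25 = 35
σ = (0, 2, 1): 9 + (-7) + 22 = 24
σ = (1, 0, 2): 23 + 25 + 25 = 73
σ = (1, 2, 0): 23 + (-7) + 7 = 23
σ = (2, 0, 1): 8 + 25 + 22 = 55
σ = (2, 1, 0): 8 + 1 + 7 = 16
Optimal value attained by: σ = (2, 1, 0).
Answer: det⊕(C) = 16; verdict: NONSINGULAR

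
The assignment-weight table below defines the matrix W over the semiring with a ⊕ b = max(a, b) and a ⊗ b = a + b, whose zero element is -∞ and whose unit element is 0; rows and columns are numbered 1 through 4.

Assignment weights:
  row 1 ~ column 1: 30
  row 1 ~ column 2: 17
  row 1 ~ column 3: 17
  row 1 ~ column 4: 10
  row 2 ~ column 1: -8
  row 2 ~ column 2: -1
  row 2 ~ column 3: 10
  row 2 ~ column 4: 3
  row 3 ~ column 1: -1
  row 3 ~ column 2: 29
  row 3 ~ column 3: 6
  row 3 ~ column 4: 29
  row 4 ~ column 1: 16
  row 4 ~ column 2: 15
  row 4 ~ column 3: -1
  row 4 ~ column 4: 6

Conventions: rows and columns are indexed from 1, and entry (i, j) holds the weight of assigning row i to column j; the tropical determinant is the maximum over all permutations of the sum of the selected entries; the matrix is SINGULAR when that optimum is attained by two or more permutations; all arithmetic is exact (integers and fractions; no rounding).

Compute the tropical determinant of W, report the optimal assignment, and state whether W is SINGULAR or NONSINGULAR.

σ = (1, 2, 3, 4): 30 + (-1) + 6 + 6 = 41
σ = (1, 2, 4, 3): 30 + (-1) + 29 + (-1) = 57
σ = (1, 3, 2, 4): 30 + 10 + 29 + 6 = 75
σ = (1, 3, 4, 2): 30 + 10 + 29 + 15 = 84
σ = (1, 4, 2, 3): 30 + 3 + 29 + (-1) = 61
σ = (1, 4, 3, 2): 30 + 3 + 6 + 15 = 54
σ = (2, 1, 3, 4): 17 + (-8) + 6 + 6 = 21
σ = (2, 1, 4, 3): 17 + (-8) + 29 + (-1) = 37
σ = (2, 3, 1, 4): 17 + 10 + (-1) + 6 = 32
σ = (2, 3, 4, 1): 17 + 10 + 29 + 16 = 72
σ = (2, 4, 1, 3): 17 + 3 + (-1) + (-1) = 18
σ = (2, 4, 3, 1): 17 + 3 + 6 + 16 = 42
σ = (3, 1, 2, 4): 17 + (-8) + 29 + 6 = 44
σ = (3, 1, 4, 2): 17 + (-8) + 29 + 15 = 53
σ = (3, 2, 1, 4): 17 + (-1) + (-1) + 6 = 21
σ = (3, 2, 4, 1): 17 + (-1) + 29 + 16 = 61
σ = (3, 4, 1, 2): 17 + 3 + (-1) + 15 = 34
σ = (3, 4, 2, 1): 17 + 3 + 29 + 16 = 65
σ = (4, 1, 2, 3): 10 + (-8) + 29 + (-1) = 30
σ = (4, 1, 3, 2): 10 + (-8) + 6 + 15 = 23
σ = (4, 2, 1, 3): 10 + (-1) + (-1) + (-1) = 7
σ = (4, 2, 3, 1): 10 + (-1) + 6 + 16 = 31
σ = (4, 3, 1, 2): 10 + 10 + (-1) + 15 = 34
σ = (4, 3, 2, 1): 10 + 10 + 29 + 16 = 65
Optimal value attained by: σ = (1, 3, 4, 2).
Answer: det⊕(W) = 84; verdict: NONSINGULAR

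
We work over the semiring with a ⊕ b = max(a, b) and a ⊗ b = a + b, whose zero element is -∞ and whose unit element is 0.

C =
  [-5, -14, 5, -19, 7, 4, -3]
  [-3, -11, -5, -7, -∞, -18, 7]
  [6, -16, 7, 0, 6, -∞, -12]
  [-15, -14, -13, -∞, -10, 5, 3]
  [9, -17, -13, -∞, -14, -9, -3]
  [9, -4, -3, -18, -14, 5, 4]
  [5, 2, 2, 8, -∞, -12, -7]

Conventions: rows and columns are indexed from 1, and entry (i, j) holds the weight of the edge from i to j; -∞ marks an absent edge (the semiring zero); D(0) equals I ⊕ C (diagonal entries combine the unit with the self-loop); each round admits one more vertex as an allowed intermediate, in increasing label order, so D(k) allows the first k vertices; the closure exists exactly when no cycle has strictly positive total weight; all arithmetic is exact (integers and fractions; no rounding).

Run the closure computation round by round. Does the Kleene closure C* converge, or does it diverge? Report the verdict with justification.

Detection: at round 0, diagonal entry (3, 3) turns strictly positive.
Key observation: the cycle 3->3 has total weight 7, which is strictly positive.
Answer: DIVERGES — positive cycle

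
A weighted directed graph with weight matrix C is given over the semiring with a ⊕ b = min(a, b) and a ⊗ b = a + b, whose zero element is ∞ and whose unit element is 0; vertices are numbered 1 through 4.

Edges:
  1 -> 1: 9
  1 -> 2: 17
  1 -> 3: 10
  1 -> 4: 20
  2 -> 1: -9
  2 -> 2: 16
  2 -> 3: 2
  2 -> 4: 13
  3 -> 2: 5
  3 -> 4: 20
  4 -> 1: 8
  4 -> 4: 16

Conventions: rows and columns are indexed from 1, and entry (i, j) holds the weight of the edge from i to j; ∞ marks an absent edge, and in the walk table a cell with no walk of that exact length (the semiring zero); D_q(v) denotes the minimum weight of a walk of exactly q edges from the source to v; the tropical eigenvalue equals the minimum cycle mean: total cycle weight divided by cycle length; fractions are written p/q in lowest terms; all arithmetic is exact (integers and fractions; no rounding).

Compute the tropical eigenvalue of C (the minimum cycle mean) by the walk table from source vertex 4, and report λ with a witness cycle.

q=0: [∞, ∞, ∞, 0]
q=1: [8, ∞, ∞, 16]
q=2: [17, 25, 18, 28]
q=3: [16, 23, 27, 37]
q=4: [14, 32, 25, 36]
Optimal cycle mean attained by: cycle 1->3->2->1, total 10 + 5 + (-9), length 3.
Answer: λ = 2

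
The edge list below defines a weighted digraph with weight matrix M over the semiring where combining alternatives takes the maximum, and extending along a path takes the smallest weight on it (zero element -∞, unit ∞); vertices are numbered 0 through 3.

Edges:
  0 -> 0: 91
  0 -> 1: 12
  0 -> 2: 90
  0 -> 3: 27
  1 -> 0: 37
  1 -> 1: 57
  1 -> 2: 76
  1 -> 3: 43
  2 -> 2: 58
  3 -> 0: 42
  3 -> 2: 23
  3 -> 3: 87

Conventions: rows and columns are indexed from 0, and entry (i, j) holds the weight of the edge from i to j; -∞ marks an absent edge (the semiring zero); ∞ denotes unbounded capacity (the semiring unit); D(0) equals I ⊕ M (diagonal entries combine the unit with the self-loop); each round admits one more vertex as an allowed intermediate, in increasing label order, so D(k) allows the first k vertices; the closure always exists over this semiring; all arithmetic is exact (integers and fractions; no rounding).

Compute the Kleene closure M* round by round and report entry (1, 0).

D(0):
  [∞, 12, 90, 27]
  [37, ∞, 76, 43]
  [-∞, -∞, ∞, -∞]
  [42, -∞, 23, ∞]
D(1):
  [∞, 12, 90, 27]
  [37, ∞, 76, 43]
  [-∞, -∞, ∞, -∞]
  [42, 12, 42, ∞]
D(2):
  [∞, 12, 90, 27]
  [37, ∞, 76, 43]
  [-∞, -∞, ∞, -∞]
  [42, 12, 42, ∞]
D(3):
  [∞, 12, 90, 27]
  [37, ∞, 76, 43]
  [-∞, -∞, ∞, -∞]
  [42, 12, 42, ∞]
D(4):
  [∞, 12, 90, 27]
  [42, ∞, 76, 43]
  [-∞, -∞, ∞, -∞]
  [42, 12, 42, ∞]
Answer: M*[1][0] = 42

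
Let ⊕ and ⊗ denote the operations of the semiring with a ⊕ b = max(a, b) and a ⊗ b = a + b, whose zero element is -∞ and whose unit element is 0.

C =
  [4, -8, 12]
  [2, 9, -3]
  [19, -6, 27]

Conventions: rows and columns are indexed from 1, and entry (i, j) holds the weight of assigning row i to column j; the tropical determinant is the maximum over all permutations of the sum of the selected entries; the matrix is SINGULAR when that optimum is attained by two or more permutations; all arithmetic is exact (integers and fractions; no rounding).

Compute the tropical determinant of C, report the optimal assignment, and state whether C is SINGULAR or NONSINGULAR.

σ = (1, 2, 3): 4 + 9 + 27 = 40
σ = (1, 3, 2): 4 + (-3) + (-6) = -5
σ = (2, 1, 3): (-8) + 2 + 27 = 21
σ = (2, 3, 1): (-8) + (-3) + 19 = 8
σ = (3, 1, 2): 12 + 2 + (-6) = 8
σ = (3, 2, 1): 12 + 9 + 19 = 40
Optimal value attained by: σ = (1, 2, 3).
Answer: det⊕(C) = 40; verdict: SINGULAR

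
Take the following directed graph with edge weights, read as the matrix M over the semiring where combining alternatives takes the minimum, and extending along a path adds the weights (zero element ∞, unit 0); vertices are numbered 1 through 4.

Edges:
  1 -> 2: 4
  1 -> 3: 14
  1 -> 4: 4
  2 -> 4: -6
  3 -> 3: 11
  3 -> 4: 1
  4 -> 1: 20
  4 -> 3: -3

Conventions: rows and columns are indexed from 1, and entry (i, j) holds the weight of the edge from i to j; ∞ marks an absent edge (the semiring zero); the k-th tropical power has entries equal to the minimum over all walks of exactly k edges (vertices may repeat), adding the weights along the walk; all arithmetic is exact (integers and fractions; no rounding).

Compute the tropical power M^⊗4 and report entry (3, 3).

M^⊗2:
  [24, ∞, 1, -2]
  [14, ∞, -9, ∞]
  [21, ∞, -2, 12]
  [∞, 24, 8, -2]
M^⊗3:
  [18, 28, -5, 2]
  [∞, 18, 2, -8]
  [32, 25, 9, -1]
  [18, ∞, -5, 9]
M^⊗4:
  [22, 22, -1, -4]
  [12, ∞, -11, 3]
  [19, 36, -4, 10]
  [29, 22, 6, -4]
Key observation: the optimum is the walk 3->4->3->4->3, with weight 1 + (-3) + 1 + (-3) = -4.
Optimal value attained by: walk 3->4->3->4->3.
Answer: (M^⊗4)[3][3] = -4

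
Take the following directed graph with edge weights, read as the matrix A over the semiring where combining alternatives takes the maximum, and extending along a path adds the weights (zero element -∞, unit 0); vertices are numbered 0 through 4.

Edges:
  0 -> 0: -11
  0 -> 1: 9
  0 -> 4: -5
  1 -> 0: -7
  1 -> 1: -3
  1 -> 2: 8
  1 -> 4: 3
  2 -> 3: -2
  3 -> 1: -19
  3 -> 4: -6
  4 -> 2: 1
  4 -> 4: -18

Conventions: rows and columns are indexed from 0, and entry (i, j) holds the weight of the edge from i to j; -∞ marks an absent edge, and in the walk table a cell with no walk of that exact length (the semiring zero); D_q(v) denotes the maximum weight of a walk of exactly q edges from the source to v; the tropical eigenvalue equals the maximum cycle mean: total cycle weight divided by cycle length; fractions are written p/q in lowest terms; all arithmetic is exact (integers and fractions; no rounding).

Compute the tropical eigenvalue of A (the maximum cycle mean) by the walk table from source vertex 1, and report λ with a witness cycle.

q=0: [-∞, 0, -∞, -∞, -∞]
q=1: [-7, -3, 8, -∞, 3]
q=2: [-10, 2, 5, 6, 0]
q=3: [-5, -1, 10, 3, 5]
q=4: [-8, 4, 7, 8, 2]
q=5: [-3, 1, 12, 5, 7]
Optimal cycle mean attained by: cycle 0->1->0, total 9 + (-7), length 2.
Answer: λ = 1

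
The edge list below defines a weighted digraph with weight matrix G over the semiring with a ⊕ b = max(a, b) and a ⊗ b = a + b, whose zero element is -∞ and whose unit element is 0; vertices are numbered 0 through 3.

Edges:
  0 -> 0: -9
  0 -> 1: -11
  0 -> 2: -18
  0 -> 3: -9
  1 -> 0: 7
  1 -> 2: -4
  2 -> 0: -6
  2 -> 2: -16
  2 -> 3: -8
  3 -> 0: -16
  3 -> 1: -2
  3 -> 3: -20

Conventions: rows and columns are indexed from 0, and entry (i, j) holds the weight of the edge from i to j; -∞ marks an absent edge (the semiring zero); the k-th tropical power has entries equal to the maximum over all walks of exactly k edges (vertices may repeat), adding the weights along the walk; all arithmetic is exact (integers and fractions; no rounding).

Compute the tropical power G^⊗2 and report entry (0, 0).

G^⊗2:
  [-4, -11, -15, -18]
  [-2, -4, -11, -2]
  [-15, -10, -24, -15]
  [5, -22, -6, -25]
Key observation: the optimum is the walk 0->1->0, with weight (-11) + 7 = -4.
Optimal value attained by: walk 0->1->0.
Answer: (G^⊗2)[0][0] = -4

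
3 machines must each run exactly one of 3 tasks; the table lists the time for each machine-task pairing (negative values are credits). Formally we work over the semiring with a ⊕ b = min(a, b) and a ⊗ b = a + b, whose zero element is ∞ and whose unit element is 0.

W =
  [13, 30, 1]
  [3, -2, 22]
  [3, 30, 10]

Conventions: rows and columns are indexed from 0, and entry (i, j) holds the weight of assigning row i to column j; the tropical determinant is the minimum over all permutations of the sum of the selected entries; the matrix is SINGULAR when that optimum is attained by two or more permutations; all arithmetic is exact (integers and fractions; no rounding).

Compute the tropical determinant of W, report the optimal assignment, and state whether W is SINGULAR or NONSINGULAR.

σ = (0, 1, 2): 13 + (-2) + 10 = 21
σ = (0, 2, 1): 13 + 22 + 30 = 65
σ = (1, 0, 2): 30 + 3 + 10 = 43
σ = (1, 2, 0): 30 + 22 + 3 = 55
σ = (2, 0, 1): 1 + 3 + 30 = 34
σ = (2, 1, 0): 1 + (-2) + 3 = 2
Optimal value attained by: σ = (2, 1, 0).
Answer: det⊕(W) = 2; verdict: NONSINGULAR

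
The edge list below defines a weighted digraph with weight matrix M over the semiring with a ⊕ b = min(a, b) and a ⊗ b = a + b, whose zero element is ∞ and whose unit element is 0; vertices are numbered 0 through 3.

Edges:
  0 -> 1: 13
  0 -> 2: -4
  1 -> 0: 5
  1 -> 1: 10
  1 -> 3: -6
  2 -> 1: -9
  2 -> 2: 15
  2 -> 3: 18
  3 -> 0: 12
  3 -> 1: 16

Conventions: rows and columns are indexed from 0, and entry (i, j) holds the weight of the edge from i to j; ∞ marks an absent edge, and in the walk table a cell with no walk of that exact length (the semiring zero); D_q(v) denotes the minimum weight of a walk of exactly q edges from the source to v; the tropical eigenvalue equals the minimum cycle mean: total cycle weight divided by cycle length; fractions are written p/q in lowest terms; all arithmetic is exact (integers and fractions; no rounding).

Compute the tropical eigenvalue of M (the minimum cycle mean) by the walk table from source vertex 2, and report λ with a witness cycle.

q=0: [∞, ∞, 0, ∞]
q=1: [∞, -9, 15, 18]
q=2: [-4, 1, 30, -15]
q=3: [-3, 1, -8, -5]
q=4: [6, -17, -7, -5]
Optimal cycle mean attained by: cycle 0->2->1->0, total (-4) + (-9) + 5, length 3.
Answer: λ = -8/3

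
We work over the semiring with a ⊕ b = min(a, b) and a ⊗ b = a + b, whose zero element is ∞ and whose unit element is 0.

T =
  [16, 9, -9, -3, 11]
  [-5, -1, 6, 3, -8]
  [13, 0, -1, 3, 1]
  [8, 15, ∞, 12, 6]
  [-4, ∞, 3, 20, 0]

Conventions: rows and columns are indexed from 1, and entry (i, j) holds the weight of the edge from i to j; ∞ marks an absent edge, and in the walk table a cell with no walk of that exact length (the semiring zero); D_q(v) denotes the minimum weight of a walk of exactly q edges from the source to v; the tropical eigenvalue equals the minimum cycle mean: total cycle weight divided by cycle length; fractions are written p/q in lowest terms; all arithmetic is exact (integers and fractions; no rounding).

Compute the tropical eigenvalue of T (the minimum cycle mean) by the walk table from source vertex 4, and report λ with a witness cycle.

q=0: [∞, ∞, ∞, 0, ∞]
q=1: [8, 15, ∞, 12, 6]
q=2: [2, 14, -1, 5, 6]
q=3: [2, -1, -7, -1, 0]
q=4: [-6, -7, -8, -4, -9]
q=5: [-13, -8, -15, -9, -15]
Optimal cycle mean attained by: cycle 1->3->2->5->1, total (-9) + 0 + (-8) + (-4), length 4.
Answer: λ = -21/4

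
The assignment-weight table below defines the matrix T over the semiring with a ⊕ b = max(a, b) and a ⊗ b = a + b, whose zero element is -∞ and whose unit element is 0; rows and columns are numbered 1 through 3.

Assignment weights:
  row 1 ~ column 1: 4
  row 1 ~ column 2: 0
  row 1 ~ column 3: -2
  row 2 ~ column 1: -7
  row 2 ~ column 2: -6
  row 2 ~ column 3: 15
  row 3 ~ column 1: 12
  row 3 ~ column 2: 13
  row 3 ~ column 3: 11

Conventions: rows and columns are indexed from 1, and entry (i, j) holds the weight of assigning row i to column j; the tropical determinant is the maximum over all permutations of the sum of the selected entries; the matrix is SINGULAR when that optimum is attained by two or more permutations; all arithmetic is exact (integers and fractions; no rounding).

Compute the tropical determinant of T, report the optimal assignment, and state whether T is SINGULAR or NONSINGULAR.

σ = (1, 2, 3): 4 + (-6) + 11 = 9
σ = (1, 3, 2): 4 + 15 + 13 = 32
σ = (2, 1, 3): 0 + (-7) + 11 = 4
σ = (2, 3, 1): 0 + 15 + 12 = 27
σ = (3, 1, 2): (-2) + (-7) + 13 = 4
σ = (3, 2, 1): (-2) + (-6) + 12 = 4
Optimal value attained by: σ = (1, 3, 2).
Answer: det⊕(T) = 32; verdict: NONSINGULAR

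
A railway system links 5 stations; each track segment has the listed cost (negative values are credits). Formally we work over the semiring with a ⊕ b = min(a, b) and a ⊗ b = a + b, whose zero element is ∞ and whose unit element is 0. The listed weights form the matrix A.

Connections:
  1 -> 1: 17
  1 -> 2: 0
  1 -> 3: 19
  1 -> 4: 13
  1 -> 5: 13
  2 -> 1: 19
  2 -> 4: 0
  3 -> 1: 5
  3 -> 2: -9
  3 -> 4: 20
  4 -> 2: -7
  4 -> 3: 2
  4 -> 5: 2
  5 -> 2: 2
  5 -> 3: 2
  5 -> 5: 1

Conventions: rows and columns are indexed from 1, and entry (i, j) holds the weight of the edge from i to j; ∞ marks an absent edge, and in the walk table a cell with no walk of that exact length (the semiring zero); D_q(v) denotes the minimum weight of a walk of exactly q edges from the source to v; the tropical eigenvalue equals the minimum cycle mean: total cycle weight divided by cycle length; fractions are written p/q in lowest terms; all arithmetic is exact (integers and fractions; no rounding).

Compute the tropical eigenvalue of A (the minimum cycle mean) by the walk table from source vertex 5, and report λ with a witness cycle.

q=0: [∞, ∞, ∞, ∞, 0]
q=1: [∞, 2, 2, ∞, 1]
q=2: [7, -7, 3, 2, 2]
q=3: [8, -6, 4, -7, 3]
q=4: [9, -14, -5, -6, -5]
q=5: [0, -14, -4, -14, -4]
Optimal cycle mean attained by: cycle 2->4->2, total 0 + (-7), length 2.
Answer: λ = -7/2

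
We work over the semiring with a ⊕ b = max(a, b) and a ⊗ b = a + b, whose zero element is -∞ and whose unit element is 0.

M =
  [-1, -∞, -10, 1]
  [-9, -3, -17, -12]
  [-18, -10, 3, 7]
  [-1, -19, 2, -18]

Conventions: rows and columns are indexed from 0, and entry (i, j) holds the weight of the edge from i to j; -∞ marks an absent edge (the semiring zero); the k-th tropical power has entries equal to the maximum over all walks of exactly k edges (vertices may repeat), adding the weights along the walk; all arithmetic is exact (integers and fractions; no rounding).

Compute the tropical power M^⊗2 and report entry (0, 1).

M^⊗2:
  [0, -18, 3, 0]
  [-10, -6, -10, -8]
  [6, -7, 9, 10]
  [-2, -8, 5, 9]
Key observation: the optimum is the walk 0->3->1, with weight 1 + (-19) = -18.
Optimal value attained by: walk 0->3->1.
Answer: (M^⊗2)[0][1] = -18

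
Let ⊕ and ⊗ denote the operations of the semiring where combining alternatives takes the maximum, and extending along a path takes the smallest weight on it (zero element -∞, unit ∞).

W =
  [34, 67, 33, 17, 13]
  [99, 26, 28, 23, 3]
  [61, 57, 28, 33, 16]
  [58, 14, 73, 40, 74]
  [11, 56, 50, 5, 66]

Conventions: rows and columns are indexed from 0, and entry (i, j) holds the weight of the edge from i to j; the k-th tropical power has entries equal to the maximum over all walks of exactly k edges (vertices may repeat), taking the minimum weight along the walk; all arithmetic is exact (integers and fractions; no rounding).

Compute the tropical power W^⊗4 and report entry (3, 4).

W^⊗2:
  [67, 34, 33, 33, 17]
  [34, 67, 33, 28, 23]
  [57, 61, 33, 33, 33]
  [61, 58, 50, 40, 66]
  [56, 56, 50, 33, 66]
W^⊗3:
  [34, 67, 33, 33, 33]
  [67, 34, 33, 33, 28]
  [61, 57, 33, 33, 33]
  [58, 61, 50, 40, 66]
  [56, 56, 50, 33, 66]
W^⊗4:
  [67, 34, 33, 33, 33]
  [34, 67, 33, 33, 33]
  [57, 61, 33, 33, 33]
  [61, 58, 50, 40, 66]
  [56, 56, 50, 33, 66]
Key observation: the optimum is the walk 3->4->4->4->4, with weight 74 min 66 min 66 min 66 = 66.
Optimal value attained by: walk 3->4->4->4->4.
Answer: (W^⊗4)[3][4] = 66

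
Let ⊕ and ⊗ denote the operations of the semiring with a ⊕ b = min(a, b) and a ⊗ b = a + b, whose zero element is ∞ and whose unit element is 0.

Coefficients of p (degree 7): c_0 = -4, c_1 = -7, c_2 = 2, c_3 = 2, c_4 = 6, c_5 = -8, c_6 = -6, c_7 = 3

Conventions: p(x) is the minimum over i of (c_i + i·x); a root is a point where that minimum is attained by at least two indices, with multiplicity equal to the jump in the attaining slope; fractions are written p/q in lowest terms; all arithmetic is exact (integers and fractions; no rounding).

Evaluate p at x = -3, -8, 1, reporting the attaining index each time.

p(-3) = min(-4+0·(-3)=-4, -7+1·(-3)=-10, 2+2·(-3)=-4, 2+3·(-3)=-7, 6+4·(-3)=-6, -8+5·(-3)=-23, -6+6·(-3)=-24, 3+7·(-3)=-18) = -24 (attained by i=6)
p(-8) = min(-4+0·(-8)=-4, -7+1·(-8)=-15, 2+2·(-8)=-14, 2+3·(-8)=-22, 6+4·(-8)=-26, -8+5·(-8)=-48, -6+6·(-8)=-54, 3+7·(-8)=-53) = -54 (attained by i=6)
p(1) = min(-4+0·1=-4, -7+1·1=-6, 2+2·1=4, 2+3·1=5, 6+4·1=10, -8+5·1=-3, -6+6·1=0, 3+7·1=10) = -6 (attained by i=1)
Answer: p(-3) = -24; p(-8) = -54; p(1) = -6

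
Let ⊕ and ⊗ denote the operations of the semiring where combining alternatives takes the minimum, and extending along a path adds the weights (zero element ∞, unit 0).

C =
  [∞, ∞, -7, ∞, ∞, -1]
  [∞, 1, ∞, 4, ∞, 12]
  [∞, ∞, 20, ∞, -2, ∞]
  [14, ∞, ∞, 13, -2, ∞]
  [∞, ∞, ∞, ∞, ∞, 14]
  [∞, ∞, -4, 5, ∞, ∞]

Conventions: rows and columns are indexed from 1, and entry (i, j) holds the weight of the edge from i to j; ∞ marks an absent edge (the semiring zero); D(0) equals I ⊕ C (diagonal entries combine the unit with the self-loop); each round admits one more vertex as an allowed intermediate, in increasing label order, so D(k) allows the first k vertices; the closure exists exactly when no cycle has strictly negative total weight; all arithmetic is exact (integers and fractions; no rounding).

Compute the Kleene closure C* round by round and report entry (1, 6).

D(0):
  [0, ∞, -7, ∞, ∞, -1]
  [∞, 0, ∞, 4, ∞, 12]
  [∞, ∞, 0, ∞, -2, ∞]
  [14, ∞, ∞, 0, -2, ∞]
  [∞, ∞, ∞, ∞, 0, 14]
  [∞, ∞, -4, 5, ∞, 0]
D(1):
  [0, ∞, -7, ∞, ∞, -1]
  [∞, 0, ∞, 4, ∞, 12]
  [∞, ∞, 0, ∞, -2, ∞]
  [14, ∞, 7, 0, -2, 13]
  [∞, ∞, ∞, ∞, 0, 14]
  [∞, ∞, -4, 5, ∞, 0]
D(2):
  [0, ∞, -7, ∞, ∞, -1]
  [∞, 0, ∞, 4, ∞, 12]
  [∞, ∞, 0, ∞, -2, ∞]
  [14, ∞, 7, 0, -2, 13]
  [∞, ∞, ∞, ∞, 0, 14]
  [∞, ∞, -4, 5, ∞, 0]
D(3):
  [0, ∞, -7, ∞, -9, -1]
  [∞, 0, ∞, 4, ∞, 12]
  [∞, ∞, 0, ∞, -2, ∞]
  [14, ∞, 7, 0, -2, 13]
  [∞, ∞, ∞, ∞, 0, 14]
  [∞, ∞, -4, 5, -6, 0]
D(4):
  [0, ∞, -7, ∞, -9, -1]
  [18, 0, 11, 4, 2, 12]
  [∞, ∞, 0, ∞, -2, ∞]
  [14, ∞, 7, 0, -2, 13]
  [∞, ∞, ∞, ∞, 0, 14]
  [19, ∞, -4, 5, -6, 0]
D(5):
  [0, ∞, -7, ∞, -9, -1]
  [18, 0, 11, 4, 2, 12]
  [∞, ∞, 0, ∞, -2, 12]
  [14, ∞, 7, 0, -2, 12]
  [∞, ∞, ∞, ∞, 0, 14]
  [19, ∞, -4, 5, -6, 0]
D(6):
  [0, ∞, -7, 4, -9, -1]
  [18, 0, 8, 4, 2, 12]
  [31, ∞, 0, 17, -2, 12]
  [14, ∞, 7, 0, -2, 12]
  [33, ∞, 10, 19, 0, 14]
  [19, ∞, -4, 5, -6, 0]
Answer: C*[1][6] = -1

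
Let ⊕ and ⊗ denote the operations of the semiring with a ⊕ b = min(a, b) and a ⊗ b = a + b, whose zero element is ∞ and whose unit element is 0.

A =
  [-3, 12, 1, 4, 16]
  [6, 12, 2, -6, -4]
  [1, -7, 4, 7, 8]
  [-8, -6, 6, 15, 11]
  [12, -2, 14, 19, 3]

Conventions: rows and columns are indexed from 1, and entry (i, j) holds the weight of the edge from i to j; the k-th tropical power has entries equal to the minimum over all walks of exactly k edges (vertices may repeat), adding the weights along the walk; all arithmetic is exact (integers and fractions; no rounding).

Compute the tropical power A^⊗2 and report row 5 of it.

A^⊗2:
  [-6, -6, -2, 1, 8]
  [-14, -12, 0, 6, -1]
  [-2, -3, -5, -13, -11]
  [-11, -1, -7, -12, -10]
  [4, 1, 0, -8, -6]
Answer: row 5 of A^⊗2 = [4, 1, 0, -8, -6]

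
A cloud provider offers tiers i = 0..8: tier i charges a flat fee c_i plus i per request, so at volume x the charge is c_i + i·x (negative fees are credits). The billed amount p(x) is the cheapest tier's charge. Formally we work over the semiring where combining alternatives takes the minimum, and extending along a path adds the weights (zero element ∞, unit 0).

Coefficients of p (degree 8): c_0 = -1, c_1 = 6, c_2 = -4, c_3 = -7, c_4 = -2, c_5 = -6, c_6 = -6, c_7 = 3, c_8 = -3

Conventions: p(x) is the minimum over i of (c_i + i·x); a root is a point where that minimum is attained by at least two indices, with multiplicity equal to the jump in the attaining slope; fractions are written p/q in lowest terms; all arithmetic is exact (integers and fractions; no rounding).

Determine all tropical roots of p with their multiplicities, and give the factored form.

hull edge (i=0, c=-1) to (i=3, c=-7): slope -2, span 3
hull edge (i=3, c=-7) to (i=6, c=-6): slope 1/3, span 3
hull edge (i=6, c=-6) to (i=8, c=-3): slope 3/2, span 2
Factored form: p(x) = -3 ⊗ (x ⊕ (-3/2)) ⊗ (x ⊕ (-3/2)) ⊗ (x ⊕ (-1/3)) ⊗ (x ⊕ (-1/3)) ⊗ (x ⊕ (-1/3)) ⊗ (x ⊕ 2) ⊗ (x ⊕ 2) ⊗ (x ⊕ 2)
Answer: roots = -3/2 (mult 2), -1/3 (mult 3), 2 (mult 3)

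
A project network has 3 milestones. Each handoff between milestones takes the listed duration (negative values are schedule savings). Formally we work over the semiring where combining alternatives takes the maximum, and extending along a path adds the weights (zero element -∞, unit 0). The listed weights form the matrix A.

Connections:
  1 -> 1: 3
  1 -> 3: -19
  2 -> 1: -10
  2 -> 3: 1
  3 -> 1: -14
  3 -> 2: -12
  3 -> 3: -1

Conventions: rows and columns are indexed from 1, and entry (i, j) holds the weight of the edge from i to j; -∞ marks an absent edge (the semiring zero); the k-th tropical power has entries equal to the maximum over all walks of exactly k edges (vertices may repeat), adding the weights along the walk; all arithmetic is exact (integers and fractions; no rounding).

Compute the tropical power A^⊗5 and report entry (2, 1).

A^⊗2:
  [6, -31, -16]
  [-7, -11, 0]
  [-11, -13, -2]
A^⊗3:
  [9, -28, -13]
  [-4, -12, -1]
  [-8, -14, -3]
A^⊗4:
  [12, -25, -10]
  [-1, -13, -2]
  [-5, -15, -4]
A^⊗5:
  [15, -22, -7]
  [2, -14, -3]
  [-2, -16, -5]
Key observation: the optimum is the walk 2->1->1->1->1->1, with weight (-10) + 3 + 3 + 3 + 3 = 2.
Optimal value attained by: walk 2->1->1->1->1->1.
Answer: (A^⊗5)[2][1] = 2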